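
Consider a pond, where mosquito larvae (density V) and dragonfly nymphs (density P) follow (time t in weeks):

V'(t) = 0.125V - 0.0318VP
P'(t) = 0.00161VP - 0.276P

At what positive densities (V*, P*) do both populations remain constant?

Set dP/dt = 0 with P > 0: 0.00161V - 0.276 = 0, so V* = 0.276/0.00161 = 171.
Set dV/dt = 0 with V > 0: 0.125 - 0.0318P = 0, so P* = 0.125/0.0318 = 3.93.

V* ≈ 171, P* ≈ 3.93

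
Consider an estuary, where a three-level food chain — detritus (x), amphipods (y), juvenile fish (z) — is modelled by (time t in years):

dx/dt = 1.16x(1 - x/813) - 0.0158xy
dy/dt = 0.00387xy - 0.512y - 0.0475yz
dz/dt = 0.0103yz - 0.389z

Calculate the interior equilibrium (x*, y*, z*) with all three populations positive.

From dz/dt = 0: 0.0103y* = 0.389, so y* = 37.8.
From dx/dt = 0: 1.16(1 - x*/813) = 0.0158·37.8, giving x* = 813·(1 - 0.514) = 395.
From dy/dt = 0: 0.00387·395 - 0.512 = 0.0475z*, so z* = 1.02/0.0475 = 21.4.

x* ≈ 395, y* ≈ 37.8, z* ≈ 21.4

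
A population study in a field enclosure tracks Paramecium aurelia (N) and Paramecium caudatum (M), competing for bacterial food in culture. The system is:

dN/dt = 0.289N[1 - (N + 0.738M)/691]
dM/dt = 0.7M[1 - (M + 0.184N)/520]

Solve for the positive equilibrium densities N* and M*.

N* ≈ 356, M* ≈ 455

Setting both brackets to zero gives the nullclines N + 0.738M = 691 and 0.184N + M = 520.
Substituting M = 520 - 0.184N into the first: N(1 - 0.738·0.184) = 691 - 0.738·520.
So N* = 307/0.864 = 356, and then M* = 520 - 0.184·356 = 455.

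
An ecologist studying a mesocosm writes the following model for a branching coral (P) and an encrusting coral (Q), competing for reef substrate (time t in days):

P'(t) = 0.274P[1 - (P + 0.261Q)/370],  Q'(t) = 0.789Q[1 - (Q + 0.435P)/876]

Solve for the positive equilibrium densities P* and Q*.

Setting both brackets to zero gives the nullclines P + 0.261Q = 370 and 0.435P + Q = 876.
Substituting Q = 876 - 0.435P into the first: P(1 - 0.261·0.435) = 370 - 0.261·876.
So P* = 141/0.886 = 159, and then Q* = 876 - 0.435·159 = 807.

P* ≈ 159, Q* ≈ 807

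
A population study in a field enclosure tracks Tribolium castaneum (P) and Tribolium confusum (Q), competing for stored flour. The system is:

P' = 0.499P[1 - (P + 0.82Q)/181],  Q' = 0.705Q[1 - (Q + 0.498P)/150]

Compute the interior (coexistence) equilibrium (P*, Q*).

Setting both brackets to zero gives the nullclines P + 0.82Q = 181 and 0.498P + Q = 150.
Substituting Q = 150 - 0.498P into the first: P(1 - 0.82·0.498) = 181 - 0.82·150.
So P* = 58/0.592 = 98, and then Q* = 150 - 0.498·98 = 101.

P* ≈ 98, Q* ≈ 101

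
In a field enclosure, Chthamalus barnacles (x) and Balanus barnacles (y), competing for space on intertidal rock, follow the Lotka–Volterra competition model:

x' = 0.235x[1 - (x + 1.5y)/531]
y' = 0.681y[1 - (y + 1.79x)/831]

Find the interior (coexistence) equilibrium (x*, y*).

x* ≈ 425, y* ≈ 70.9

Setting both brackets to zero gives the nullclines x + 1.5y = 531 and 1.79x + y = 831.
Substituting y = 831 - 1.79x into the first: x(1 - 1.5·1.79) = 531 - 1.5·831.
So x* = -716/-1.69 = 425, and then y* = 831 - 1.79·425 = 70.9.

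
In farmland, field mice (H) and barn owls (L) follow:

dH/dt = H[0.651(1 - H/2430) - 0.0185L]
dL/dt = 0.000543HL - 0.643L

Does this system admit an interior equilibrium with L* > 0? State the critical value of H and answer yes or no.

The predator equation gives dL/dt > 0 only when H > 0.643/0.000543 = 1180.
Without the predator, H → K = 2430. Since 2430 > 1180, the predator can invade and persist.

Threshold H = 1180; K > 1180, so yes, the predator persists.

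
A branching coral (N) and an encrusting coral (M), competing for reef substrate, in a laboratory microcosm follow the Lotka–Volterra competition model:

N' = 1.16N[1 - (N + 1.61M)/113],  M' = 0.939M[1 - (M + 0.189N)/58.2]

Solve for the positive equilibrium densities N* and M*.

Setting both brackets to zero gives the nullclines N + 1.61M = 113 and 0.189N + M = 58.2.
Substituting M = 58.2 - 0.189N into the first: N(1 - 1.61·0.189) = 113 - 1.61·58.2.
So N* = 19.3/0.696 = 27.7, and then M* = 58.2 - 0.189·27.7 = 53.

N* ≈ 27.7, M* ≈ 53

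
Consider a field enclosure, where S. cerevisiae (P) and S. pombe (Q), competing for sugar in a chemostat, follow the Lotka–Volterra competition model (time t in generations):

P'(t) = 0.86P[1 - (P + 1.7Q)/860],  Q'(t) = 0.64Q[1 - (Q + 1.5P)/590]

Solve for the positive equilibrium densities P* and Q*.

P* ≈ 92.3, Q* ≈ 452

Setting both brackets to zero gives the nullclines P + 1.7Q = 860 and 1.5P + Q = 590.
Substituting Q = 590 - 1.5P into the first: P(1 - 1.7·1.5) = 860 - 1.7·590.
So P* = -143/-1.55 = 92.3, and then Q* = 590 - 1.5·92.3 = 452.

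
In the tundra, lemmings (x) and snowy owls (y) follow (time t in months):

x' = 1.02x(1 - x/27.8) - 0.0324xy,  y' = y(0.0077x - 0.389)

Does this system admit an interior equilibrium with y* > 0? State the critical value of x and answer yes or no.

The predator equation gives dy/dt > 0 only when x > 0.389/0.0077 = 50.5.
Without the predator, x → K = 27.8. Since 27.8 < 50.5, the predator cannot invade.

Threshold x = 50.5; K < 50.5, so no, the predator goes extinct.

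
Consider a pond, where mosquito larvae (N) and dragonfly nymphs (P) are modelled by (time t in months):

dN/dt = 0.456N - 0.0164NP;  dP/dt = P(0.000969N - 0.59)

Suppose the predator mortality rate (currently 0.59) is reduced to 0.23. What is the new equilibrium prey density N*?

N* ≈ 237

At the interior fixed point, setting dP/dt = 0 with P > 0 fixes N* = (predator death rate)/(NP coefficient) — independent of the other coefficients.
With the change, N* = 0.23/0.000969 = 237; it falls from 609.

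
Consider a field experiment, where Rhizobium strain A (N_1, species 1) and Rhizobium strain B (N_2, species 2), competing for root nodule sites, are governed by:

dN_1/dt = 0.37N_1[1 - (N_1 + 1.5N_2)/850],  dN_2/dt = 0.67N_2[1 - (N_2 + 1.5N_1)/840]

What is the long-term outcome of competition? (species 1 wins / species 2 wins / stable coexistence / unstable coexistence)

unstable coexistence (outcome depends on initial conditions)

Compare the nullcline intercepts: K1/α12 = 850/1.5 = 567 < K2 = 840; K2/α21 = 840/1.5 = 560 < K1 = 850.
Since both are reversed, neither can invade when rare; the interior point is a saddle.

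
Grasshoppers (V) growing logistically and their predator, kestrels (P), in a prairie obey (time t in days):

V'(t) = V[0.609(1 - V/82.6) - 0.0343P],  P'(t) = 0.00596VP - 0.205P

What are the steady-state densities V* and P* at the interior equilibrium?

V* ≈ 34.4, P* ≈ 10.4

From dP/dt = 0 with P > 0: 0.00596V* = 0.205, so V* = 34.4.
Substitute into dV/dt = 0: 0.609(1 - 34.4/82.6) = 0.0343P*.
The bracket is 0.584, giving P* = 0.355/0.0343 = 10.4.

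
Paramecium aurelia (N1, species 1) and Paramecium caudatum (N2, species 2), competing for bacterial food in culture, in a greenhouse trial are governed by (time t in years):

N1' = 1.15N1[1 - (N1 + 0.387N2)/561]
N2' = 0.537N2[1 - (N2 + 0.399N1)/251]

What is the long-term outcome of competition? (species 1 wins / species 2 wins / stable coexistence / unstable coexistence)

stable coexistence

Compare the nullcline intercepts: K1/α12 = 561/0.387 = 1450 > K2 = 251; K2/α21 = 251/0.399 = 629 > K1 = 561.
Since both inequalities hold, each species can invade when rare, so the interior equilibrium is stable.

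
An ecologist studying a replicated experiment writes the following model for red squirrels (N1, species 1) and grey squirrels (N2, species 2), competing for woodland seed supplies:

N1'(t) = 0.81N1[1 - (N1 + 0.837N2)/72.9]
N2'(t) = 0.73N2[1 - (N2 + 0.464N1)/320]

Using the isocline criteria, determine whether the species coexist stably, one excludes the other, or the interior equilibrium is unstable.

Compare the nullcline intercepts: K1/α12 = 72.9/0.837 = 87.1 < K2 = 320; K2/α21 = 320/0.464 = 690 > K1 = 72.9.
Since the inequalities point opposite ways, species 2 can invade but species 1 cannot.

species 2 excludes species 1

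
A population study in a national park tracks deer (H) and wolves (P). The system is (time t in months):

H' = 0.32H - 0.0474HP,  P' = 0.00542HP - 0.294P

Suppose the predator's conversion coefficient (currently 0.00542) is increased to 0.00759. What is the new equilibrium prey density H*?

At the interior fixed point, setting dP/dt = 0 with P > 0 fixes H* = (predator death rate)/(HP coefficient) — independent of the other coefficients.
With the change, H* = 0.294/0.00759 = 38.7; it falls from 54.2.

H* ≈ 38.7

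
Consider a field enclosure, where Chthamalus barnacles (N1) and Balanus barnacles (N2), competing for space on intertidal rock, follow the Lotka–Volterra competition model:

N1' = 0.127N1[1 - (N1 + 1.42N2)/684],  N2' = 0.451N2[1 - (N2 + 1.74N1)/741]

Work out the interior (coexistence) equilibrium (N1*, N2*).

Setting both brackets to zero gives the nullclines N1 + 1.42N2 = 684 and 1.74N1 + N2 = 741.
Substituting N2 = 741 - 1.74N1 into the first: N1(1 - 1.42·1.74) = 684 - 1.42·741.
So N1* = -368/-1.47 = 250, and then N2* = 741 - 1.74·250 = 305.

N1* ≈ 250, N2* ≈ 305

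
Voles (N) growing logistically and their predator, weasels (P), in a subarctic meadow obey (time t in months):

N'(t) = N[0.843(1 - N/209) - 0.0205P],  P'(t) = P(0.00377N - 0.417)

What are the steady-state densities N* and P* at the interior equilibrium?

N* ≈ 111, P* ≈ 19.4

From dP/dt = 0 with P > 0: 0.00377N* = 0.417, so N* = 111.
Substitute into dN/dt = 0: 0.843(1 - 111/209) = 0.0205P*.
The bracket is 0.471, giving P* = 0.397/0.0205 = 19.4.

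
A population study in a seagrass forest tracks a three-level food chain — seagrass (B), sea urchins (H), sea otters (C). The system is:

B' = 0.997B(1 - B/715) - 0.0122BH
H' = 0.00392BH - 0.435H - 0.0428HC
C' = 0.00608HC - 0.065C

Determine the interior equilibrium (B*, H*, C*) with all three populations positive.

From dC/dt = 0: 0.00608H* = 0.065, so H* = 10.7.
From dB/dt = 0: 0.997(1 - B*/715) = 0.0122·10.7, giving B* = 715·(1 - 0.131) = 621.
From dH/dt = 0: 0.00392·621 - 0.435 = 0.0428C*, so C* = 2/0.0428 = 46.8.

B* ≈ 621, H* ≈ 10.7, C* ≈ 46.8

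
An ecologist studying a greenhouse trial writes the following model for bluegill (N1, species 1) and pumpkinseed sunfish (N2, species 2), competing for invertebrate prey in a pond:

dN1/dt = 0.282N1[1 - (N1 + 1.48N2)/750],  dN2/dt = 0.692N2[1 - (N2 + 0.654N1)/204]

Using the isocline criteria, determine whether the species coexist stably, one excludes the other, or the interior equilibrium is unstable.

species 1 excludes species 2

Compare the nullcline intercepts: K1/α12 = 750/1.48 = 507 > K2 = 204; K2/α21 = 204/0.654 = 312 < K1 = 750.
Since the inequalities point opposite ways, species 1 can invade but species 2 cannot.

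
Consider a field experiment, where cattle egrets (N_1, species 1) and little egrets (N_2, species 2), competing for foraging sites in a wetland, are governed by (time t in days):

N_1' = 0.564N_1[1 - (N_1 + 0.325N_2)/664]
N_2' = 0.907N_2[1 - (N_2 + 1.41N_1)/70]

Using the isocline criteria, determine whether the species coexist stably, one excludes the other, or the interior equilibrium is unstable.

Compare the nullcline intercepts: K1/α12 = 664/0.325 = 2040 > K2 = 70; K2/α21 = 70/1.41 = 49.6 < K1 = 664.
Since the inequalities point opposite ways, species 1 can invade but species 2 cannot.

species 1 excludes species 2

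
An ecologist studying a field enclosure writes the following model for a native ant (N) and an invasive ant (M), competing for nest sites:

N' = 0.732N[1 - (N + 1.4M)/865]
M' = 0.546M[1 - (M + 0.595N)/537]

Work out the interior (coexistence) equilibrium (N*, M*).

N* ≈ 678, M* ≈ 134

Setting both brackets to zero gives the nullclines N + 1.4M = 865 and 0.595N + M = 537.
Substituting M = 537 - 0.595N into the first: N(1 - 1.4·0.595) = 865 - 1.4·537.
So N* = 113/0.167 = 678, and then M* = 537 - 0.595·678 = 134.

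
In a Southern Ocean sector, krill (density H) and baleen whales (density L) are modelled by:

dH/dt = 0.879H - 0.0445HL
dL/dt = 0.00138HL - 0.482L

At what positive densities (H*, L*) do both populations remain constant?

Set dL/dt = 0 with L > 0: 0.00138H - 0.482 = 0, so H* = 0.482/0.00138 = 349.
Set dH/dt = 0 with H > 0: 0.879 - 0.0445L = 0, so L* = 0.879/0.0445 = 19.8.

H* ≈ 349, L* ≈ 19.8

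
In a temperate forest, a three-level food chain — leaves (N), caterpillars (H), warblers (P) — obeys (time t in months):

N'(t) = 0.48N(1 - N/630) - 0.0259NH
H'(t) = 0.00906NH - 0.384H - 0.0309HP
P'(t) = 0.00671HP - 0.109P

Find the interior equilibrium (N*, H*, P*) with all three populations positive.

N* ≈ 77.8, H* ≈ 16.2, P* ≈ 10.4

From dP/dt = 0: 0.00671H* = 0.109, so H* = 16.2.
From dN/dt = 0: 0.48(1 - N*/630) = 0.0259·16.2, giving N* = 630·(1 - 0.877) = 77.8.
From dH/dt = 0: 0.00906·77.8 - 0.384 = 0.0309P*, so P* = 0.321/0.0309 = 10.4.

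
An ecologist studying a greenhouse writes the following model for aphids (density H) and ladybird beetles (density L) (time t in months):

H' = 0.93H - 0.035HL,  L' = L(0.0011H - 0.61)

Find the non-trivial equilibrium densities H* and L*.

H* ≈ 555, L* ≈ 26.6

Set dL/dt = 0 with L > 0: 0.0011H - 0.61 = 0, so H* = 0.61/0.0011 = 555.
Set dH/dt = 0 with H > 0: 0.93 - 0.035L = 0, so L* = 0.93/0.035 = 26.6.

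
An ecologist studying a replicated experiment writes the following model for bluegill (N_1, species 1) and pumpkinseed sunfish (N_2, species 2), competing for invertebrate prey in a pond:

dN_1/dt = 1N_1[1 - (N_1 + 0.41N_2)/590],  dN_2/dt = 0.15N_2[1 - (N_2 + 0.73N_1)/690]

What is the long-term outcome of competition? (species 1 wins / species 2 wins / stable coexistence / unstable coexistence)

Compare the nullcline intercepts: K1/α12 = 590/0.41 = 1440 > K2 = 690; K2/α21 = 690/0.73 = 945 > K1 = 590.
Since both inequalities hold, each species can invade when rare, so the interior equilibrium is stable.

stable coexistence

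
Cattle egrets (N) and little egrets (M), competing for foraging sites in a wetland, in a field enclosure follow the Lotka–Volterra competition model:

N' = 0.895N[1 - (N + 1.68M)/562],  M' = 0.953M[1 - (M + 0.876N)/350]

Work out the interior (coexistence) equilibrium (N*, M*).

N* ≈ 55.1, M* ≈ 302

Setting both brackets to zero gives the nullclines N + 1.68M = 562 and 0.876N + M = 350.
Substituting M = 350 - 0.876N into the first: N(1 - 1.68·0.876) = 562 - 1.68·350.
So N* = -26/-0.472 = 55.1, and then M* = 350 - 0.876·55.1 = 302.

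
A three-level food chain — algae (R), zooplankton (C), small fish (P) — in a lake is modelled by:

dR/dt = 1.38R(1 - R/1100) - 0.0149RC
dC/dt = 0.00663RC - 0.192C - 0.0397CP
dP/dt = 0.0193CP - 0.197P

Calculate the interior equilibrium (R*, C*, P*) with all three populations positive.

R* ≈ 979, C* ≈ 10.2, P* ≈ 159

From dP/dt = 0: 0.0193C* = 0.197, so C* = 10.2.
From dR/dt = 0: 1.38(1 - R*/1100) = 0.0149·10.2, giving R* = 1100·(1 - 0.11) = 979.
From dC/dt = 0: 0.00663·979 - 0.192 = 0.0397P*, so P* = 6.3/0.0397 = 159.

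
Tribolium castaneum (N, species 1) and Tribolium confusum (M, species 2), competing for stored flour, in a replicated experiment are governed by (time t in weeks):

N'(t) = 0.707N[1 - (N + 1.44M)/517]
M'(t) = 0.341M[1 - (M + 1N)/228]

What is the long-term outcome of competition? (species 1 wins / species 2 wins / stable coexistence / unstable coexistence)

Compare the nullcline intercepts: K1/α12 = 517/1.44 = 359 > K2 = 228; K2/α21 = 228/1 = 228 < K1 = 517.
Since the inequalities point opposite ways, species 1 can invade but species 2 cannot.

species 1 excludes species 2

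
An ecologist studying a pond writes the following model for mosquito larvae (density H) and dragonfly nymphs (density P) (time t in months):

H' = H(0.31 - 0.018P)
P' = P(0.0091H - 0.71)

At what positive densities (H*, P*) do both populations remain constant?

Set dP/dt = 0 with P > 0: 0.0091H - 0.71 = 0, so H* = 0.71/0.0091 = 78.
Set dH/dt = 0 with H > 0: 0.31 - 0.018P = 0, so P* = 0.31/0.018 = 17.2.

H* ≈ 78, P* ≈ 17.2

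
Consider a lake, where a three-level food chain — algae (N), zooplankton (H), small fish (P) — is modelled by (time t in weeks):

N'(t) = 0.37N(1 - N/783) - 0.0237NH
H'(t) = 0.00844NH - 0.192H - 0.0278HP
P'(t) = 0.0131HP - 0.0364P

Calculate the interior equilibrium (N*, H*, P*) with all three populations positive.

N* ≈ 644, H* ≈ 2.78, P* ≈ 189

From dP/dt = 0: 0.0131H* = 0.0364, so H* = 2.78.
From dN/dt = 0: 0.37(1 - N*/783) = 0.0237·2.78, giving N* = 783·(1 - 0.178) = 644.
From dH/dt = 0: 0.00844·644 - 0.192 = 0.0278P*, so P* = 5.24/0.0278 = 189.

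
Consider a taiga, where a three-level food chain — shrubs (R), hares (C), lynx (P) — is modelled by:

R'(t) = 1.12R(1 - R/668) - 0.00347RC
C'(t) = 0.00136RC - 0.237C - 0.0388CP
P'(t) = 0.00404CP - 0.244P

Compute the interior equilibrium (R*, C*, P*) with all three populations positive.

From dP/dt = 0: 0.00404C* = 0.244, so C* = 60.4.
From dR/dt = 0: 1.12(1 - R*/668) = 0.00347·60.4, giving R* = 668·(1 - 0.187) = 543.
From dC/dt = 0: 0.00136·543 - 0.237 = 0.0388P*, so P* = 0.501/0.0388 = 12.9.

R* ≈ 543, C* ≈ 60.4, P* ≈ 12.9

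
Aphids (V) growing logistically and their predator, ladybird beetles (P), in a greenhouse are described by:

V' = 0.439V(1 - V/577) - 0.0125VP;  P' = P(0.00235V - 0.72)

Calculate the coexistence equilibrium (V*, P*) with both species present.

V* ≈ 306, P* ≈ 16.5

From dP/dt = 0 with P > 0: 0.00235V* = 0.72, so V* = 306.
Substitute into dV/dt = 0: 0.439(1 - 306/577) = 0.0125P*.
The bracket is 0.469, giving P* = 0.206/0.0125 = 16.5.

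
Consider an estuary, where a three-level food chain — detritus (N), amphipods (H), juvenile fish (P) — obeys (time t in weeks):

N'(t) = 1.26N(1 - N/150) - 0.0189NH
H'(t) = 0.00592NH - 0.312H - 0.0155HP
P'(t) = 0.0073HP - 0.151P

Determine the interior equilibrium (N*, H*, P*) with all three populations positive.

N* ≈ 103, H* ≈ 20.7, P* ≈ 19.4

From dP/dt = 0: 0.0073H* = 0.151, so H* = 20.7.
From dN/dt = 0: 1.26(1 - N*/150) = 0.0189·20.7, giving N* = 150·(1 - 0.31) = 103.
From dH/dt = 0: 0.00592·103 - 0.312 = 0.0155P*, so P* = 0.3/0.0155 = 19.4.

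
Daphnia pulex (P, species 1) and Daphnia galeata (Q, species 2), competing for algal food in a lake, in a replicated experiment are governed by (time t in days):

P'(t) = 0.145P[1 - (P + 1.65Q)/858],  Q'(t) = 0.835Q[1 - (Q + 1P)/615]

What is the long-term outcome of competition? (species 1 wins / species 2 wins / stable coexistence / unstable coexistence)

unstable coexistence (outcome depends on initial conditions)

Compare the nullcline intercepts: K1/α12 = 858/1.65 = 520 < K2 = 615; K2/α21 = 615/1 = 615 < K1 = 858.
Since both are reversed, neither can invade when rare; the interior point is a saddle.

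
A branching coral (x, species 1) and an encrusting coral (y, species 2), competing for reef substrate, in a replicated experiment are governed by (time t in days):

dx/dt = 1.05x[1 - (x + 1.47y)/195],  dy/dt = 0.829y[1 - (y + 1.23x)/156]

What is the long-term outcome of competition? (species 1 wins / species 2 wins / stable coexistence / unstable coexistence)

unstable coexistence (outcome depends on initial conditions)

Compare the nullcline intercepts: K1/α12 = 195/1.47 = 133 < K2 = 156; K2/α21 = 156/1.23 = 127 < K1 = 195.
Since both are reversed, neither can invade when rare; the interior point is a saddle.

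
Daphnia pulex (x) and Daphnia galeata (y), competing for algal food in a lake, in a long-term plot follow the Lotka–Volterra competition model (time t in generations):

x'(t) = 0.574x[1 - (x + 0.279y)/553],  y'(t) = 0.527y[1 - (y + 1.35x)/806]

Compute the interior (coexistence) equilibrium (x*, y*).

Setting both brackets to zero gives the nullclines x + 0.279y = 553 and 1.35x + y = 806.
Substituting y = 806 - 1.35x into the first: x(1 - 0.279·1.35) = 553 - 0.279·806.
So x* = 328/0.623 = 526, and then y* = 806 - 1.35·526 = 95.4.

x* ≈ 526, y* ≈ 95.4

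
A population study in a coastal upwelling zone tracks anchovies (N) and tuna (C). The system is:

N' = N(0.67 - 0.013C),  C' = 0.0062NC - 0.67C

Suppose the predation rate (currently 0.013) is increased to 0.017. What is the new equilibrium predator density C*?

At the interior fixed point, setting dN/dt = 0 with N > 0 fixes C* = (prey growth rate)/(NC coefficient) — independent of the other coefficients.
With the change, C* = 0.67/0.017 = 39.4; it falls from 51.5.

C* ≈ 39.4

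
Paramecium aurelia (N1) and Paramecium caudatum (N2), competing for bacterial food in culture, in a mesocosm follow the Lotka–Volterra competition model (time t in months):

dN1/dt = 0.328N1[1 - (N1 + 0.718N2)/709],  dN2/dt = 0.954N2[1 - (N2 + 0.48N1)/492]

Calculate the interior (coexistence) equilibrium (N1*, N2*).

Setting both brackets to zero gives the nullclines N1 + 0.718N2 = 709 and 0.48N1 + N2 = 492.
Substituting N2 = 492 - 0.48N1 into the first: N1(1 - 0.718·0.48) = 709 - 0.718·492.
So N1* = 356/0.655 = 543, and then N2* = 492 - 0.48·543 = 231.

N1* ≈ 543, N2* ≈ 231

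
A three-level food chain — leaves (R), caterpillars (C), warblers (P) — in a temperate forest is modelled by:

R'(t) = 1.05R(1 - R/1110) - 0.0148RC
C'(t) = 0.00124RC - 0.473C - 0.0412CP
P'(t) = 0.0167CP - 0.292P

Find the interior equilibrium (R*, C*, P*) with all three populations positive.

R* ≈ 836, C* ≈ 17.5, P* ≈ 13.7

From dP/dt = 0: 0.0167C* = 0.292, so C* = 17.5.
From dR/dt = 0: 1.05(1 - R*/1110) = 0.0148·17.5, giving R* = 1110·(1 - 0.246) = 836.
From dC/dt = 0: 0.00124·836 - 0.473 = 0.0412P*, so P* = 0.564/0.0412 = 13.7.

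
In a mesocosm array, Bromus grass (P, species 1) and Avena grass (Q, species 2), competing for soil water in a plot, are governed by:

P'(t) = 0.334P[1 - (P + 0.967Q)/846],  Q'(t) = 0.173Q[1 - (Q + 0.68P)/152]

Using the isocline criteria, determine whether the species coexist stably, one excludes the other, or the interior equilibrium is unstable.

Compare the nullcline intercepts: K1/α12 = 846/0.967 = 875 > K2 = 152; K2/α21 = 152/0.68 = 224 < K1 = 846.
Since the inequalities point opposite ways, species 1 can invade but species 2 cannot.

species 1 excludes species 2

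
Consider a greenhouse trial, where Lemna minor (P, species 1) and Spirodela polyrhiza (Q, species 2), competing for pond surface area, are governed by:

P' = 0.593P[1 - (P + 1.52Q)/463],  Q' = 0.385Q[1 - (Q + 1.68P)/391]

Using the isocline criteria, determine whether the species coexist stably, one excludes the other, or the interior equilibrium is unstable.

Compare the nullcline intercepts: K1/α12 = 463/1.52 = 305 < K2 = 391; K2/α21 = 391/1.68 = 233 < K1 = 463.
Since both are reversed, neither can invade when rare; the interior point is a saddle.

unstable coexistence (outcome depends on initial conditions)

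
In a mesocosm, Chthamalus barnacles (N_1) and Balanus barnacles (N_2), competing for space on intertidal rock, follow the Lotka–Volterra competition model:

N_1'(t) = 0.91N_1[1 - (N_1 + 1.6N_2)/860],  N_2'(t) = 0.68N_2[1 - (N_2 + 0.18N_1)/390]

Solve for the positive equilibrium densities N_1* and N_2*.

N_1* ≈ 331, N_2* ≈ 330

Setting both brackets to zero gives the nullclines N_1 + 1.6N_2 = 860 and 0.18N_1 + N_2 = 390.
Substituting N_2 = 390 - 0.18N_1 into the first: N_1(1 - 1.6·0.18) = 860 - 1.6·390.
So N_1* = 236/0.712 = 331, and then N_2* = 390 - 0.18·331 = 330.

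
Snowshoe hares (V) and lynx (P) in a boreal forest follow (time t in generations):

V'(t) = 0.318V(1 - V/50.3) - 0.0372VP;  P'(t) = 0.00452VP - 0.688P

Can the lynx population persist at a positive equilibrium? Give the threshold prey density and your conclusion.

The predator equation gives dP/dt > 0 only when V > 0.688/0.00452 = 152.
Without the predator, V → K = 50.3. Since 50.3 < 152, the predator cannot invade.

Threshold V = 152; K < 152, so no, the predator goes extinct.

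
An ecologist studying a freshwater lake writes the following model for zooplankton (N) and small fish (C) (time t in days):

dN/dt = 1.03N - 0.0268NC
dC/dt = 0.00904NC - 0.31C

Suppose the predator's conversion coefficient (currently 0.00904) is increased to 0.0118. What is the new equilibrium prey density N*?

N* ≈ 26.3

At the interior fixed point, setting dC/dt = 0 with C > 0 fixes N* = (predator death rate)/(NC coefficient) — independent of the other coefficients.
With the change, N* = 0.31/0.0118 = 26.3; it falls from 34.3.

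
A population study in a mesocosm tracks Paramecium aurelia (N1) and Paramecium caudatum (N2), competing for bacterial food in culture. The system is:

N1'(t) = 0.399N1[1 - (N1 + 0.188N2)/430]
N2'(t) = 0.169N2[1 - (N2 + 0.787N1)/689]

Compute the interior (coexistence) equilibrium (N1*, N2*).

Setting both brackets to zero gives the nullclines N1 + 0.188N2 = 430 and 0.787N1 + N2 = 689.
Substituting N2 = 689 - 0.787N1 into the first: N1(1 - 0.188·0.787) = 430 - 0.188·689.
So N1* = 300/0.852 = 353, and then N2* = 689 - 0.787·353 = 411.

N1* ≈ 353, N2* ≈ 411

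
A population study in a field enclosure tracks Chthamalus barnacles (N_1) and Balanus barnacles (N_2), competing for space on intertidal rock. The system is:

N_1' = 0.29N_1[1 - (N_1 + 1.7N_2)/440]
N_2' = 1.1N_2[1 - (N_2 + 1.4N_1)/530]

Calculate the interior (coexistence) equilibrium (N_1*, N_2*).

N_1* ≈ 334, N_2* ≈ 62.3

Setting both brackets to zero gives the nullclines N_1 + 1.7N_2 = 440 and 1.4N_1 + N_2 = 530.
Substituting N_2 = 530 - 1.4N_1 into the first: N_1(1 - 1.7·1.4) = 440 - 1.7·530.
So N_1* = -461/-1.38 = 334, and then N_2* = 530 - 1.4·334 = 62.3.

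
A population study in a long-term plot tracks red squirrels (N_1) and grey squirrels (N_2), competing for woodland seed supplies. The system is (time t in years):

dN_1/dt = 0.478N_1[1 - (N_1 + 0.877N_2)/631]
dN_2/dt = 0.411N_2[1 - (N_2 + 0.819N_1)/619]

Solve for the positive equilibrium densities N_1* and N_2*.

Setting both brackets to zero gives the nullclines N_1 + 0.877N_2 = 631 and 0.819N_1 + N_2 = 619.
Substituting N_2 = 619 - 0.819N_1 into the first: N_1(1 - 0.877·0.819) = 631 - 0.877·619.
So N_1* = 88.1/0.282 = 313, and then N_2* = 619 - 0.819·313 = 363.

N_1* ≈ 313, N_2* ≈ 363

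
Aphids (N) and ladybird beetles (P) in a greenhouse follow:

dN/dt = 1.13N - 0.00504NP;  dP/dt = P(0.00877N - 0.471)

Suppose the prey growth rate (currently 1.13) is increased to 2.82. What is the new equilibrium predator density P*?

At the interior fixed point, setting dN/dt = 0 with N > 0 fixes P* = (prey growth rate)/(NP coefficient) — independent of the other coefficients.
With the change, P* = 2.82/0.00504 = 560; it rises from 224.

P* ≈ 560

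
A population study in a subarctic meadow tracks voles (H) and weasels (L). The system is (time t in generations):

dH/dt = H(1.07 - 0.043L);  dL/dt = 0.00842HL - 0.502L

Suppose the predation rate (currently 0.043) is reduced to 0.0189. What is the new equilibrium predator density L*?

At the interior fixed point, setting dH/dt = 0 with H > 0 fixes L* = (prey growth rate)/(HL coefficient) — independent of the other coefficients.
With the change, L* = 1.07/0.0189 = 56.6; it rises from 24.9.

L* ≈ 56.6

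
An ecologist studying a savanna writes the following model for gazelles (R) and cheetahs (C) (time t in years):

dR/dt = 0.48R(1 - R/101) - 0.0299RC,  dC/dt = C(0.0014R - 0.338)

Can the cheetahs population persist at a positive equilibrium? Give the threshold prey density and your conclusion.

Threshold R = 241; K < 241, so no, the predator goes extinct.

The predator equation gives dC/dt > 0 only when R > 0.338/0.0014 = 241.
Without the predator, R → K = 101. Since 101 < 241, the predator cannot invade.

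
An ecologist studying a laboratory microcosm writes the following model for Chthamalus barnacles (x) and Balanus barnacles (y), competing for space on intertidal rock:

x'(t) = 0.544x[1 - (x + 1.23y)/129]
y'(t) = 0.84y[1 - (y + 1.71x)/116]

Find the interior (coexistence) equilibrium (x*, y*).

Setting both brackets to zero gives the nullclines x + 1.23y = 129 and 1.71x + y = 116.
Substituting y = 116 - 1.71x into the first: x(1 - 1.23·1.71) = 129 - 1.23·116.
So x* = -13.7/-1.1 = 12.4, and then y* = 116 - 1.71·12.4 = 94.8.

x* ≈ 12.4, y* ≈ 94.8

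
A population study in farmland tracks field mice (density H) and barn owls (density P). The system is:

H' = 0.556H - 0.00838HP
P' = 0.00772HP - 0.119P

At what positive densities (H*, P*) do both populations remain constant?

H* ≈ 15.4, P* ≈ 66.3

Set dP/dt = 0 with P > 0: 0.00772H - 0.119 = 0, so H* = 0.119/0.00772 = 15.4.
Set dH/dt = 0 with H > 0: 0.556 - 0.00838P = 0, so P* = 0.556/0.00838 = 66.3.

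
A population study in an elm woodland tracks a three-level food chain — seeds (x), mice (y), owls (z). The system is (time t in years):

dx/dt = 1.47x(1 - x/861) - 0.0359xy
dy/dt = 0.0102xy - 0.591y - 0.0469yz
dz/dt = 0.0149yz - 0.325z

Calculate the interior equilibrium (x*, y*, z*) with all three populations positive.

x* ≈ 402, y* ≈ 21.8, z* ≈ 74.9

From dz/dt = 0: 0.0149y* = 0.325, so y* = 21.8.
From dx/dt = 0: 1.47(1 - x*/861) = 0.0359·21.8, giving x* = 861·(1 - 0.533) = 402.
From dy/dt = 0: 0.0102·402 - 0.591 = 0.0469z*, so z* = 3.51/0.0469 = 74.9.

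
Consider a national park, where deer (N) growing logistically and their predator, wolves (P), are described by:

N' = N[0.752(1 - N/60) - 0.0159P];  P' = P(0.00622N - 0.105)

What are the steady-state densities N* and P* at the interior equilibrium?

N* ≈ 16.9, P* ≈ 34

From dP/dt = 0 with P > 0: 0.00622N* = 0.105, so N* = 16.9.
Substitute into dN/dt = 0: 0.752(1 - 16.9/60) = 0.0159P*.
The bracket is 0.719, giving P* = 0.54/0.0159 = 34.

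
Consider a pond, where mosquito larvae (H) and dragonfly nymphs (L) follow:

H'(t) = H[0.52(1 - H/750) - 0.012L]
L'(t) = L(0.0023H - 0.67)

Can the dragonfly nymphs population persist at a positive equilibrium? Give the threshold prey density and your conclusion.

The predator equation gives dL/dt > 0 only when H > 0.67/0.0023 = 291.
Without the predator, H → K = 750. Since 750 > 291, the predator can invade and persist.

Threshold H = 291; K > 291, so yes, the predator persists.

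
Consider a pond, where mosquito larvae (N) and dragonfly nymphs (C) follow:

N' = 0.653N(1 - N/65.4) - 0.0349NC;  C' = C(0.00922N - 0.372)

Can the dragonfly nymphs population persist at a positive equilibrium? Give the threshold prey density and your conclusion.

The predator equation gives dC/dt > 0 only when N > 0.372/0.00922 = 40.3.
Without the predator, N → K = 65.4. Since 65.4 > 40.3, the predator can invade and persist.

Threshold N = 40.3; K > 40.3, so yes, the predator persists.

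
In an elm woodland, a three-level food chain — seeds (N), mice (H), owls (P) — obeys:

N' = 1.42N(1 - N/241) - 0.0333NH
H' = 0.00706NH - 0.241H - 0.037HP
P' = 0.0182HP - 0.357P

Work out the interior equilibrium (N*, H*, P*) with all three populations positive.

From dP/dt = 0: 0.0182H* = 0.357, so H* = 19.6.
From dN/dt = 0: 1.42(1 - N*/241) = 0.0333·19.6, giving N* = 241·(1 - 0.46) = 130.
From dH/dt = 0: 0.00706·130 - 0.241 = 0.037P*, so P* = 0.678/0.037 = 18.3.

N* ≈ 130, H* ≈ 19.6, P* ≈ 18.3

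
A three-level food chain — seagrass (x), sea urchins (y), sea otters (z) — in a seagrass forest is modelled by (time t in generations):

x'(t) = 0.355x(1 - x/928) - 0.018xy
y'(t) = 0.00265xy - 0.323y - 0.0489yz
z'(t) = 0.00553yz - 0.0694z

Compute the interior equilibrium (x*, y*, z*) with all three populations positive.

From dz/dt = 0: 0.00553y* = 0.0694, so y* = 12.5.
From dx/dt = 0: 0.355(1 - x*/928) = 0.018·12.5, giving x* = 928·(1 - 0.636) = 337.
From dy/dt = 0: 0.00265·337 - 0.323 = 0.0489z*, so z* = 0.571/0.0489 = 11.7.

x* ≈ 337, y* ≈ 12.5, z* ≈ 11.7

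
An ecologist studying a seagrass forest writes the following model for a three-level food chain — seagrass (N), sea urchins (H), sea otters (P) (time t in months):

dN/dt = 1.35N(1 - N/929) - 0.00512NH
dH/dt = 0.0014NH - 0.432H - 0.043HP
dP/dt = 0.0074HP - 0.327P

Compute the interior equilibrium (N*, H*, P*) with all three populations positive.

From dP/dt = 0: 0.0074H* = 0.327, so H* = 44.2.
From dN/dt = 0: 1.35(1 - N*/929) = 0.00512·44.2, giving N* = 929·(1 - 0.168) = 773.
From dH/dt = 0: 0.0014·773 - 0.432 = 0.043P*, so P* = 0.651/0.043 = 15.1.

N* ≈ 773, H* ≈ 44.2, P* ≈ 15.1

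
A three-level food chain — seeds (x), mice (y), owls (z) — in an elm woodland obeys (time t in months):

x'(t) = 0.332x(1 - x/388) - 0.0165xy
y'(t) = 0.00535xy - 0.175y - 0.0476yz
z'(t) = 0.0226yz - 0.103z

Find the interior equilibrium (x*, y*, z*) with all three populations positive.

From dz/dt = 0: 0.0226y* = 0.103, so y* = 4.56.
From dx/dt = 0: 0.332(1 - x*/388) = 0.0165·4.56, giving x* = 388·(1 - 0.227) = 300.
From dy/dt = 0: 0.00535·300 - 0.175 = 0.0476z*, so z* = 1.43/0.0476 = 30.1.

x* ≈ 300, y* ≈ 4.56, z* ≈ 30.1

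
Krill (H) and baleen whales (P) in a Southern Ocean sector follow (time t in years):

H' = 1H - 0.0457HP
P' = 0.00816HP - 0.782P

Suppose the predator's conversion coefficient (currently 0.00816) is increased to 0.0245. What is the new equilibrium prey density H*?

H* ≈ 31.9

At the interior fixed point, setting dP/dt = 0 with P > 0 fixes H* = (predator death rate)/(HP coefficient) — independent of the other coefficients.
With the change, H* = 0.782/0.0245 = 31.9; it falls from 95.8.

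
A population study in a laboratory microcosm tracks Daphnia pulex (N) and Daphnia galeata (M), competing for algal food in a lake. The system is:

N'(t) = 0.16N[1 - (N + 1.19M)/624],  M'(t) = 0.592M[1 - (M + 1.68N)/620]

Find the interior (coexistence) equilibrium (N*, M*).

N* ≈ 114, M* ≈ 429

Setting both brackets to zero gives the nullclines N + 1.19M = 624 and 1.68N + M = 620.
Substituting M = 620 - 1.68N into the first: N(1 - 1.19·1.68) = 624 - 1.19·620.
So N* = -114/-0.999 = 114, and then M* = 620 - 1.68·114 = 429.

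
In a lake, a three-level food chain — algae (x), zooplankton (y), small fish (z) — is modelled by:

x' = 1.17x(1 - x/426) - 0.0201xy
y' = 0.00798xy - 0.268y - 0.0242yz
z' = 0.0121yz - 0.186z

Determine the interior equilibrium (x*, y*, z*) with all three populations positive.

From dz/dt = 0: 0.0121y* = 0.186, so y* = 15.4.
From dx/dt = 0: 1.17(1 - x*/426) = 0.0201·15.4, giving x* = 426·(1 - 0.264) = 314.
From dy/dt = 0: 0.00798·314 - 0.268 = 0.0242z*, so z* = 2.23/0.0242 = 92.3.

x* ≈ 314, y* ≈ 15.4, z* ≈ 92.3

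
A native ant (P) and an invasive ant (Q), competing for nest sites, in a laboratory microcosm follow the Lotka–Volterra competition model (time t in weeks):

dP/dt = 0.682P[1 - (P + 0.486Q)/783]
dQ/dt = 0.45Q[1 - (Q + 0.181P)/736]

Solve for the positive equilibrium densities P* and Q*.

P* ≈ 466, Q* ≈ 652

Setting both brackets to zero gives the nullclines P + 0.486Q = 783 and 0.181P + Q = 736.
Substituting Q = 736 - 0.181P into the first: P(1 - 0.486·0.181) = 783 - 0.486·736.
So P* = 425/0.912 = 466, and then Q* = 736 - 0.181·466 = 652.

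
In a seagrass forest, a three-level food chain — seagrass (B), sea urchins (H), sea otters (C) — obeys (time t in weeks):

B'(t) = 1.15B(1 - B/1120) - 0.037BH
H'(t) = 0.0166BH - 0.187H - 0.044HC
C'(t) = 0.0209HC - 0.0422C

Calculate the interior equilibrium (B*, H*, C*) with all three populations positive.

From dC/dt = 0: 0.0209H* = 0.0422, so H* = 2.02.
From dB/dt = 0: 1.15(1 - B*/1120) = 0.037·2.02, giving B* = 1120·(1 - 0.065) = 1050.
From dH/dt = 0: 0.0166·1050 - 0.187 = 0.044C*, so C* = 17.2/0.044 = 391.

B* ≈ 1050, H* ≈ 2.02, C* ≈ 391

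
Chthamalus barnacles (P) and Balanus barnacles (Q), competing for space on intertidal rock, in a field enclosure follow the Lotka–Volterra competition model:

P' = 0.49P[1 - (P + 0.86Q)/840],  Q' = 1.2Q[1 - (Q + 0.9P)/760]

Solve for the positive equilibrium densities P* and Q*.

Setting both brackets to zero gives the nullclines P + 0.86Q = 840 and 0.9P + Q = 760.
Substituting Q = 760 - 0.9P into the first: P(1 - 0.86·0.9) = 840 - 0.86·760.
So P* = 186/0.226 = 825, and then Q* = 760 - 0.9·825 = 17.7.

P* ≈ 825, Q* ≈ 17.7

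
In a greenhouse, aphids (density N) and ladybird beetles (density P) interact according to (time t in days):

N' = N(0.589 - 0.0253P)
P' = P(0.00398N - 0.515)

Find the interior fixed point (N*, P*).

Set dP/dt = 0 with P > 0: 0.00398N - 0.515 = 0, so N* = 0.515/0.00398 = 129.
Set dN/dt = 0 with N > 0: 0.589 - 0.0253P = 0, so P* = 0.589/0.0253 = 23.3.

N* ≈ 129, P* ≈ 23.3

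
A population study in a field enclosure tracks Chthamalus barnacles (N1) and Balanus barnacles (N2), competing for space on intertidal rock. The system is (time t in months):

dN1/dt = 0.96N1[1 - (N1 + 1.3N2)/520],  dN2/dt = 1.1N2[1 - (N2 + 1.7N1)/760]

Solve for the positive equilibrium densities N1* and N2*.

N1* ≈ 387, N2* ≈ 102

Setting both brackets to zero gives the nullclines N1 + 1.3N2 = 520 and 1.7N1 + N2 = 760.
Substituting N2 = 760 - 1.7N1 into the first: N1(1 - 1.3·1.7) = 520 - 1.3·760.
So N1* = -468/-1.21 = 387, and then N2* = 760 - 1.7·387 = 102.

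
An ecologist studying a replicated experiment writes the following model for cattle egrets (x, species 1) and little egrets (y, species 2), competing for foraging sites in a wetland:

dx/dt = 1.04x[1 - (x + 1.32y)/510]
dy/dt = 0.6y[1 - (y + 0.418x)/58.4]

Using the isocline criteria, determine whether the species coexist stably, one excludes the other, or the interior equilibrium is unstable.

species 1 excludes species 2

Compare the nullcline intercepts: K1/α12 = 510/1.32 = 386 > K2 = 58.4; K2/α21 = 58.4/0.418 = 140 < K1 = 510.
Since the inequalities point opposite ways, species 1 can invade but species 2 cannot.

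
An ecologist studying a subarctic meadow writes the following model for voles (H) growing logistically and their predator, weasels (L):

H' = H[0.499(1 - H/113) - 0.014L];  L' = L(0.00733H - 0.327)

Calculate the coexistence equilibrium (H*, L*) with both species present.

From dL/dt = 0 with L > 0: 0.00733H* = 0.327, so H* = 44.6.
Substitute into dH/dt = 0: 0.499(1 - 44.6/113) = 0.014L*.
The bracket is 0.605, giving L* = 0.302/0.014 = 21.6.

H* ≈ 44.6, L* ≈ 21.6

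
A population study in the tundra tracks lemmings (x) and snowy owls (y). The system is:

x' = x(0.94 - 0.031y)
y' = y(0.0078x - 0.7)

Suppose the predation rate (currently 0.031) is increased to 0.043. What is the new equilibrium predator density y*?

y* ≈ 21.9

At the interior fixed point, setting dx/dt = 0 with x > 0 fixes y* = (prey growth rate)/(xy coefficient) — independent of the other coefficients.
With the change, y* = 0.94/0.043 = 21.9; it falls from 30.3.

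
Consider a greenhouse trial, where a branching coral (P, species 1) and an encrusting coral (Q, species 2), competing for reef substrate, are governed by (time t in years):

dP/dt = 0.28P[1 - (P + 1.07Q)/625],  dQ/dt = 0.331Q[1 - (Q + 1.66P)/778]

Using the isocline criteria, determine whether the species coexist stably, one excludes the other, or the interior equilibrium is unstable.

Compare the nullcline intercepts: K1/α12 = 625/1.07 = 584 < K2 = 778; K2/α21 = 778/1.66 = 469 < K1 = 625.
Since both are reversed, neither can invade when rare; the interior point is a saddle.

unstable coexistence (outcome depends on initial conditions)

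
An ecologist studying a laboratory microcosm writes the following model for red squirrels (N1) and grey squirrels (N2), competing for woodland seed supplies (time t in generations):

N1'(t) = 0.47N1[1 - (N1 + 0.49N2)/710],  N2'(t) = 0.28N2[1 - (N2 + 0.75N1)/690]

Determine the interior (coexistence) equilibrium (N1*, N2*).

Setting both brackets to zero gives the nullclines N1 + 0.49N2 = 710 and 0.75N1 + N2 = 690.
Substituting N2 = 690 - 0.75N1 into the first: N1(1 - 0.49·0.75) = 710 - 0.49·690.
So N1* = 372/0.633 = 588, and then N2* = 690 - 0.75·588 = 249.

N1* ≈ 588, N2* ≈ 249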